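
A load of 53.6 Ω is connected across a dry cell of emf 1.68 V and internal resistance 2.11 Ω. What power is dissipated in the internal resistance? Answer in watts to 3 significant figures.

The internal resistance carries the same current as the load; P_int = I²r.
I = ε / (r + R) = 1.68 / (2.11 + 53.6) = 0.03016 A
P_int = I² r = (0.03016)² × 2.11 = 0.001919 W

0.00192 W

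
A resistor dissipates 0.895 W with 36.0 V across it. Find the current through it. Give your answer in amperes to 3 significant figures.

0.0249 A

Inverting the appropriate power form: I = P / V.
I = 0.895 / 36.0 = 0.02486 A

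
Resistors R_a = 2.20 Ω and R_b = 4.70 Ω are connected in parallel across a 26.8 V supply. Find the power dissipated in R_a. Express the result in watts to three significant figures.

Parallel branches share the same voltage; P = V²/R gives the branch power in one step.
P_R_a = V² / R_a = (26.8)² / 2.20 Ω = 326.5 W

326 W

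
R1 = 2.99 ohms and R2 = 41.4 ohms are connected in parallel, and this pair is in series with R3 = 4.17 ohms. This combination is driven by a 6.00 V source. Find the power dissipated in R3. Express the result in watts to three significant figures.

First find R_p for the parallel pair, then treat R_p + R3 as a series loop.
R_p = (2.99×41.4)/(2.99+41.4) = 2.789 Ω
R_total = R_p + 4.17 = 2.789 + 4.17 = 6.959 Ω
I = V / R_total = 6.00 / 6.959 = 0.8622 A
R3 is the series element, so its power is I²R.
P_R3 = (0.8622)² × 4.17 = 3.100 W

3.10 W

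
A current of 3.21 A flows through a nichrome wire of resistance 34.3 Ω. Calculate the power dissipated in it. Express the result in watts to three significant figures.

With I and R stated, P = I²R applies in one step.
P = (3.210 A)² × 34.3 Ω = 353.4 W

353 W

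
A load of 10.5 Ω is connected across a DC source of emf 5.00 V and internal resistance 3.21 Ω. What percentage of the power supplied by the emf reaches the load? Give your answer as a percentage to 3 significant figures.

η = P_load/(P_load+P_int) = I²R/(I²R+I²r) = R/(R+r) — the I² cancels for series elements.
η = R / (R + r) = 10.5 / (10.5 + 3.21) = 0.7659

76.6 %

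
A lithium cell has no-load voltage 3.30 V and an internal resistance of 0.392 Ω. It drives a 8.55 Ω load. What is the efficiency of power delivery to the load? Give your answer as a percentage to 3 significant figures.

95.6 %

The source delivers εI, of which I²R reaches the load and I²r is lost; since I is common, η = R/(R+r).
η = R / (R + r) = 8.55 / (8.55 + 0.392) = 0.9562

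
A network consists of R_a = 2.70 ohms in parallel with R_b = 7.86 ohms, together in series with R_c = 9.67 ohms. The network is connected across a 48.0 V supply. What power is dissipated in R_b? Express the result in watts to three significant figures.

8.68 W

First find R_p for the parallel pair, then treat R_p + R_c as a series loop.
R_p = (2.70×7.86)/(2.70+7.86) = 2.010 Ω
R_total = R_p + 9.67 = 2.010 + 9.67 = 11.68 Ω
I = V / R_total = 48.0 / 11.68 = 4.110 A
Voltage across the parallel pair: V_p = I × R_p = 4.110 × 2.010 = 8.259 V
R_b sits across V_p; its power is V_p²/R.
P_R_b = (8.259)² / 7.86 = 8.678 W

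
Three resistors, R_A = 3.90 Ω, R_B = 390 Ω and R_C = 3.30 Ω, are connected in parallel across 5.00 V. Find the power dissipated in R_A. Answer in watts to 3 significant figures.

R_A sits directly across the source, so P = V²/R with V = 5.00 V.
P_R_A = V² / R_A = (5.00)² / 3.90 Ω = 6.410 W

6.41 W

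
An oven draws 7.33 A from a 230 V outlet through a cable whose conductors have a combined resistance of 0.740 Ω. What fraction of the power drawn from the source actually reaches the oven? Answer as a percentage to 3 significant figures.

97.6 %

The cable carries the full 7.33 A.
P_line = I² R_line = (7.330)² × 0.740 = 39.76 W
P_source = V I = 230 × 7.330 = 1686 W; P_load = 1646 W
η = P_load / P_source = 1646 / 1686 = 0.9764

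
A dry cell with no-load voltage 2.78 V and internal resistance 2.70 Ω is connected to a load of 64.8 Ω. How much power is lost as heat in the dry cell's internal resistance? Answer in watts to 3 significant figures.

The source's internal resistance is just another series element carrying I; its dissipation is I²r.
I = ε / (r + R) = 2.78 / (2.70 + 64.8) = 0.04119 A
P_int = I² r = (0.04119)² × 2.70 = 0.004580 W

0.00458 W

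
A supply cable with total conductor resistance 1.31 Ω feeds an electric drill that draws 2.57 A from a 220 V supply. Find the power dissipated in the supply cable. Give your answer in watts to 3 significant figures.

The supply cable is a series resistance carrying the load current; its dissipation is I²R_line.
The supply cable carries the full 2.57 A.
P_line = I² R_line = (2.570)² × 1.31 = 8.652 W

8.65 W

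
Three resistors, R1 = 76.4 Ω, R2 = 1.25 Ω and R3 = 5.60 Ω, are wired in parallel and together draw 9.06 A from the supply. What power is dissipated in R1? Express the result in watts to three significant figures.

1.09 W

Parallel branches share V, not I — compute V via R_eq, then use V²/R for the target branch.
1/R_eq = 1/76.4 + 1/1.25 + 1/5.60 ⇒ R_eq = 1.008 Ω
V = I_total × R_eq = 9.060 × 1.008 = 9.136 V
P_R1 = V² / R1 = (9.136)² / 76.4 = 1.093 W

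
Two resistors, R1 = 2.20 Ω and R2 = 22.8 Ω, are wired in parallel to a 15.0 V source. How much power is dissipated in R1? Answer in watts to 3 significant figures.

The supply voltage appears across each parallel branch — just use P = V²/R1.
P_R1 = V² / R1 = (15.0)² / 2.20 Ω = 102.3 W

102 W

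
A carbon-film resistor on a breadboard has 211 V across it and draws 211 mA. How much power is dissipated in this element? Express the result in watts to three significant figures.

Both the voltage across and the current through the element are known, so P = V I applies directly.
P = 211 V × 0.2110 A = 44.52 W

44.5 W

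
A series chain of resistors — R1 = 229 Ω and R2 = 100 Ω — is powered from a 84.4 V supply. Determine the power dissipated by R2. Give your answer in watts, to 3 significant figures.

In a series string the same current flows through every resistor — find that current, then P = I²R for the one we want.
R_total = 229 + 100 = 329.0 Ω
I = V / R_total = 84.4 / 329.0 = 0.2565 A
P_R2 = I² × R2 = (0.2565)² × 100 = 6.581 W

6.58 W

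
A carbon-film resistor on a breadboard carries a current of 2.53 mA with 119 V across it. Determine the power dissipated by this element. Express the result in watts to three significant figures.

Both the voltage across and the current through the element are known, so P = V I applies directly.
P = 119 V × 0.002530 A = 0.3011 W

0.301 W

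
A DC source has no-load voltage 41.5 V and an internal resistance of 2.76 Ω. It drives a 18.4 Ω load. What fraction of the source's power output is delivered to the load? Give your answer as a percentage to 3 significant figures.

87.0 %

Both r and R carry the same current, so the power split is just the resistance split: η = R/(R+r).
η = R / (R + r) = 18.4 / (18.4 + 2.76) = 0.8696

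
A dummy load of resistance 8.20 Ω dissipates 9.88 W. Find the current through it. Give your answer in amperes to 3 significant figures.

The two known quantities fix the third via I = √(P / R).
I = √(9.88 / 8.20) = 1.098 A

1.10 A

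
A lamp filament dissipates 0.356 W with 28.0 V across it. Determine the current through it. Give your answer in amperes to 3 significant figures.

0.0127 A

Rearranging the power relation for the two known quantities gives I = P / V.
I = 0.356 / 28.0 = 0.01271 A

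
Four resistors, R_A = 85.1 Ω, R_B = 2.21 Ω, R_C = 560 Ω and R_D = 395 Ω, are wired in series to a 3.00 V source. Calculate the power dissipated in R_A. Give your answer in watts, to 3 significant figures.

0.000705 W

The current is common to all series resistors; compute it, then apply P = I²R for the target.
R_total = 85.1 + 2.21 + 560 + 395 = 1042 Ω
I = V / R_total = 3.00 / 1042 = 0.002878 A
P_R_A = I² × R_A = (0.002878)² × 85.1 = 0.0007050 W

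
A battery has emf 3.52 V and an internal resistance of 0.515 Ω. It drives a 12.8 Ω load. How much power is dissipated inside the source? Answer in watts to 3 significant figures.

The source's internal resistance is just another series element carrying I; its dissipation is I²r.
I = ε / (r + R) = 3.52 / (0.515 + 12.8) = 0.2644 A
P_int = I² r = (0.2644)² × 0.515 = 0.03599 W

0.0360 W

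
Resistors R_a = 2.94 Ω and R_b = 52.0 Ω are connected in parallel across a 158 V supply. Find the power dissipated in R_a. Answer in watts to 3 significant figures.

8490 W

Parallel branches share the same voltage; P = V²/R gives the branch power in one step.
P_R_a = V² / R_a = (158)² / 2.94 Ω = 8491 W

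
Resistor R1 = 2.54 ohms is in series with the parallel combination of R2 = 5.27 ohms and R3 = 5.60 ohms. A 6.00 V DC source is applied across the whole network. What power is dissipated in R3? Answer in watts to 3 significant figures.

Collapse R2‖R3 to a single equivalent, reducing the network to two series elements.
R_p = (5.27×5.60)/(5.27+5.60) = 2.715 Ω
R_total = 2.54 + 2.715 = 5.255 Ω
I = V / R_total = 6.00 / 5.255 = 1.142 A
Voltage across the parallel pair: V_p = I × R_p = 1.142 × 2.715 = 3.100 V
R3 is across V_p, so use P = V²/R for that branch.
P_R3 = (3.100)² / 5.60 = 1.716 W

1.72 W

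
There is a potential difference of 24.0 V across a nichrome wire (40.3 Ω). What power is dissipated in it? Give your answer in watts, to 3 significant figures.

14.3 W

V and R are stated; P = V²/R avoids computing the current.
P = (24.0 V)² / 40.3 Ω = 14.29 W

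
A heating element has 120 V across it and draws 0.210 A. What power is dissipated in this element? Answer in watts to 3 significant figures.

Since both terminal voltage and current are stated, P = V I gives the power in one step.
P = 120 V × 0.2100 A = 25.20 W

25.2 W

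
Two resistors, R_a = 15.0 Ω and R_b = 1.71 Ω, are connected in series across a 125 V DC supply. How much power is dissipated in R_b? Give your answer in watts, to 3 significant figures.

Series elements share the same current, so find I first, then use P = I²R.
R_total = 15.0 + 1.71 = 16.71 Ω
I = V / R_total = 125 / 16.71 = 7.481 A
P_R_b = I² × R_b = (7.481)² × 1.71 = 95.69 W

95.7 W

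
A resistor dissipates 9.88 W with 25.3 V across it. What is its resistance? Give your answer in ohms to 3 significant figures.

64.8 Ω

The two known quantities fix the third via R = V² / P.
R = (25.3)² / 9.88 = 64.79 Ω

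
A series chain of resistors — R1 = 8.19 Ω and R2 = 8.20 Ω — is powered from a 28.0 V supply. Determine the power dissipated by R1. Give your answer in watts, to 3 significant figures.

Since the resistors are in series they all carry the loop current I = V/R_total; the power in any one is I²R.
R_total = 8.19 + 8.20 = 16.39 Ω
I = V / R_total = 28.0 / 16.39 = 1.708 A
P_R1 = I² × R1 = (1.708)² × 8.19 = 23.90 W

23.9 W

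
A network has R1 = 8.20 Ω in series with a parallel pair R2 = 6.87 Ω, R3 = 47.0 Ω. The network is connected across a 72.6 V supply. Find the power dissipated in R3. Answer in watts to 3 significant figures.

20.0 W

Replace R2 and R3 with their parallel equivalent so the circuit becomes R1 in series with R_p.
R_p = (6.87×47.0)/(6.87+47.0) = 5.994 Ω
R_total = 8.20 + 5.994 = 14.19 Ω
I = V / R_total = 72.6 / 14.19 = 5.115 A
Voltage across the parallel pair: V_p = I × R_p = 5.115 × 5.994 = 30.66 V
With V_p across R3, its power is V_p²/R3.
P_R3 = (30.66)² / 47.0 = 20.00 W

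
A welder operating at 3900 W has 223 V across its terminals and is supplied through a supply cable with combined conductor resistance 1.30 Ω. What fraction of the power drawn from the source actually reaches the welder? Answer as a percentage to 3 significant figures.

I = P / V = 3900 / 223 = 17.49 A through the supply cable.
P_line = I² R_line = (17.49)² × 1.30 = 397.6 W
P_source = P_load + P_line = 3900 + 397.6 = 4298 W
η = P_load / P_source = 3900 / 4298 = 0.9075

90.7 %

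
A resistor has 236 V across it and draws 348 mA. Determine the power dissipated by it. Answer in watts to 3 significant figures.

82.1 W

Both the voltage across and the current through the element are known, so P = V I applies directly.
P = 236 V × 0.3480 A = 82.13 W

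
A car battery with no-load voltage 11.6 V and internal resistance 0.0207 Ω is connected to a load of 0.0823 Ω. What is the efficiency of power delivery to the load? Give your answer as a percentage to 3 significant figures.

79.9 %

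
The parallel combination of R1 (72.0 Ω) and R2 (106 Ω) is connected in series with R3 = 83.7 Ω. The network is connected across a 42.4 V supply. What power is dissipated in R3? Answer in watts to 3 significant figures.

9.39 W

Reduce the parallel combination to a single R_p; the circuit then becomes R_p in series with the remaining resistor.
R_p = (72.0×106)/(72.0+106) = 42.88 Ω
R_total = R_p + 83.7 = 42.88 + 83.7 = 126.6 Ω
I = V / R_total = 42.4 / 126.6 = 0.3350 A
R3 is the series element, so its power is I²R.
P_R3 = (0.3350)² × 83.7 = 9.392 W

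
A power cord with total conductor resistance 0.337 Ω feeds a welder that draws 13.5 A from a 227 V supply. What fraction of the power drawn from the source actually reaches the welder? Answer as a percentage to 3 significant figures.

The power cord carries the full 13.5 A.
P_line = I² R_line = (13.50)² × 0.337 = 61.42 W
P_source = V I = 227 × 13.50 = 3064 W; P_load = 3003 W
η = P_load / P_source = 3003 / 3064 = 0.9800

98.0 %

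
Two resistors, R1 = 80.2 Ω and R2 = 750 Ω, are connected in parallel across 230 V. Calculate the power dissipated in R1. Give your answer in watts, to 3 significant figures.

Each parallel branch sees the full supply voltage, so P = V²/R applies directly to the target branch.
P_R1 = V² / R1 = (230)² / 80.2 Ω = 659.6 W

660 W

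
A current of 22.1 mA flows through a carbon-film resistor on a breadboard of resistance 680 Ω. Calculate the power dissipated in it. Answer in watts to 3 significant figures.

Knowing I and R, the power is just I²R — no need to find V first.
P = (0.02210 A)² × 680 Ω = 0.3321 W

0.332 W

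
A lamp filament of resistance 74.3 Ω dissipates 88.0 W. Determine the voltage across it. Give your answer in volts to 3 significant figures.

80.9 V

Rearranging the power relation for the two known quantities gives V = √(P R).
V = √(88.0 × 74.3) = 80.86 V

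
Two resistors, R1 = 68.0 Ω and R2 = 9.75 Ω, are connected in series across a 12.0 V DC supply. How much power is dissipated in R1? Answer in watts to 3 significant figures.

1.62 W

Series elements share the same current, so find I first, then use P = I²R.
R_total = 68.0 + 9.75 = 77.75 Ω
I = V / R_total = 12.0 / 77.75 = 0.1543 A
P_R1 = I² × R1 = (0.1543)² × 68.0 = 1.620 W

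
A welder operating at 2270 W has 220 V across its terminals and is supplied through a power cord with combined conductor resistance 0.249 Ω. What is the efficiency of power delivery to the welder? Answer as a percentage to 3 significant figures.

I = P / V = 2270 / 220 = 10.32 A through the power cord.
P_line = I² R_line = (10.32)² × 0.249 = 26.51 W
P_source = P_load + P_line = 2270 + 26.51 = 2297 W
η = P_load / P_source = 2270 / 2297 = 0.9885

98.8 %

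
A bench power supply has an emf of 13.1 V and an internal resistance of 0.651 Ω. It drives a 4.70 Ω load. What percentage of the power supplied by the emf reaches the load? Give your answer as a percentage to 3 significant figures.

η = P_load/(P_load+P_int) = I²R/(I²R+I²r) = R/(R+r) — the I² cancels for series elements.
η = R / (R + r) = 4.70 / (4.70 + 0.651) = 0.8783

87.8 %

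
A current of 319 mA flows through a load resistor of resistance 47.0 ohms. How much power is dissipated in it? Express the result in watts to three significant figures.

4.78 W

With I and R stated, P = I²R applies in one step.
P = (0.3190 A)² × 47.0 Ω = 4.783 W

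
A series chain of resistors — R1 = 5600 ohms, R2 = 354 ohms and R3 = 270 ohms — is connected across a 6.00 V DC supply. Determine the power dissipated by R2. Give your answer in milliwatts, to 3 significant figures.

In a series string the same current flows through every resistor — find that current, then P = I²R for the one we want.
R_total = 5600 + 354 + 270 = 6224 Ω
I = V / R_total = 6.00 / 6224 = 0.0009640 A
P_R2 = I² × R2 = (0.0009640)² × 354 = 0.0003290 W

0.329 mW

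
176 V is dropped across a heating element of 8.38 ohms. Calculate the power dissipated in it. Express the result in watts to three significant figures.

3700 W

Voltage and resistance are given, so P = V²/R is the one-step route.
P = (176 V)² / 8.38 Ω = 3696 W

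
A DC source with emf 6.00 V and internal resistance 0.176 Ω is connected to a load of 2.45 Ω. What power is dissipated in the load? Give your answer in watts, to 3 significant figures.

12.8 W

With r and R in series, I = ε/(r+R); the load dissipates I²R.
I = ε / (r + R) = 6.00 / (0.176 + 2.45) = 2.285 A
P_load = I² R = (2.285)² × 2.45 = 12.79 W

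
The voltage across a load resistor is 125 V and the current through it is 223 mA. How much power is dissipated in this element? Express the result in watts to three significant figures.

Since both terminal voltage and current are stated, P = V I gives the power in one step.
P = 125 V × 0.2230 A = 27.88 W

27.9 W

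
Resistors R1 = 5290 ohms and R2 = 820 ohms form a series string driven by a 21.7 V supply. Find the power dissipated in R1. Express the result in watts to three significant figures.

0.0667 W

In a series string the same current flows through every resistor — find that current, then P = I²R for the one we want.
R_total = 5290 + 820 = 6110 Ω
I = V / R_total = 21.7 / 6110 = 0.003552 A
P_R1 = I² × R1 = (0.003552)² × 5290 = 0.06673 W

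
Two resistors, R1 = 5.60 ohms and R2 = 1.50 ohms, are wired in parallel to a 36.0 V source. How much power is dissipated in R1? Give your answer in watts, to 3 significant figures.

Each parallel branch sees the full supply voltage, so P = V²/R applies directly to the target branch.
P_R1 = V² / R1 = (36.0)² / 5.60 Ω = 231.4 W

231 W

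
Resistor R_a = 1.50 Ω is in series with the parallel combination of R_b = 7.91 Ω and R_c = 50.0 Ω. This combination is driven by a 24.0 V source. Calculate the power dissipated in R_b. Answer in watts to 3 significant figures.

49.0 W

Collapse R_b‖R_c to a single equivalent, reducing the network to two series elements.
R_p = (7.91×50.0)/(7.91+50.0) = 6.830 Ω
R_total = 1.50 + 6.830 = 8.330 Ω
I = V / R_total = 24.0 / 8.330 = 2.881 A
Voltage across the parallel pair: V_p = I × R_p = 2.881 × 6.830 = 19.68 V
R_b is across V_p, so use P = V²/R for that branch.
P_R_b = (19.68)² / 7.91 = 48.95 W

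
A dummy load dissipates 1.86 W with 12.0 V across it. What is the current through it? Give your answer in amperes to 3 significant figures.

0.155 A

Inverting the appropriate power form: I = P / V.
I = 1.86 / 12.0 = 0.1550 A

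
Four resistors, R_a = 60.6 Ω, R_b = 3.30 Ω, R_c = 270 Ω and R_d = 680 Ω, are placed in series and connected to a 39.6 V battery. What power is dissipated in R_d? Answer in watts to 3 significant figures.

Series elements share the same current, so find I first, then use P = I²R.
R_total = 60.6 + 3.30 + 270 + 680 = 1014 Ω
I = V / R_total = 39.6 / 1014 = 0.03906 A
P_R_d = I² × R_d = (0.03906)² × 680 = 1.037 W

1.04 W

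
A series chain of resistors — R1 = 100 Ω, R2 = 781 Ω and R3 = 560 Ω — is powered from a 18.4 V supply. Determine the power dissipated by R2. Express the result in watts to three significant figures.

Every series element carries the same I. Get I from the total resistance, then P = I² × R2.
R_total = 100 + 781 + 560 = 1441 Ω
I = V / R_total = 18.4 / 1441 = 0.01277 A
P_R2 = I² × R2 = (0.01277)² × 781 = 0.1273 W

0.127 W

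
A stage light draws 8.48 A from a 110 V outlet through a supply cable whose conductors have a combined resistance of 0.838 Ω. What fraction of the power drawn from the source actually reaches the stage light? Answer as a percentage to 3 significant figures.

93.5 %

The supply cable carries the full 8.48 A.
P_line = I² R_line = (8.480)² × 0.838 = 60.26 W
P_source = V I = 110 × 8.480 = 932.8 W; P_load = 872.5 W
η = P_load / P_source = 872.5 / 932.8 = 0.9354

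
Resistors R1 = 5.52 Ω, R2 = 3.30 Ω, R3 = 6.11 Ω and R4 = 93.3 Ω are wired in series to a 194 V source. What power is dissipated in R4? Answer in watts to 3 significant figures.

The current is common to all series resistors; compute it, then apply P = I²R for the target.
R_total = 5.52 + 3.30 + 6.11 + 93.3 = 108.2 Ω
I = V / R_total = 194 / 108.2 = 1.792 A
P_R4 = I² × R4 = (1.792)² × 93.3 = 299.8 W

300 W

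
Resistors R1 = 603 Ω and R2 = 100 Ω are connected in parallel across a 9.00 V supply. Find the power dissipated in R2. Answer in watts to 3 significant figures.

0.810 W

Each parallel branch sees the full supply voltage, so P = V²/R applies directly to the target branch.
P_R2 = V² / R2 = (9.00)² / 100 Ω = 0.8100 W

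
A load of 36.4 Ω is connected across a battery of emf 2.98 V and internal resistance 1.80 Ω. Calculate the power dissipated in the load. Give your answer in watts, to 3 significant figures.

Find the circuit current first, then P = I²R for the load (series elements share I).
I = ε / (r + R) = 2.98 / (1.80 + 36.4) = 0.07801 A
P_load = I² R = (0.07801)² × 36.4 = 0.2215 W

0.222 W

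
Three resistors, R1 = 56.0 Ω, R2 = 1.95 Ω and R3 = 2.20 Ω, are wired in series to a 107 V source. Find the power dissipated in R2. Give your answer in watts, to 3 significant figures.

6.17 W

Series elements share the same current, so find I first, then use P = I²R.
R_total = 56.0 + 1.95 + 2.20 = 60.15 Ω
I = V / R_total = 107 / 60.15 = 1.779 A
P_R2 = I² × R2 = (1.779)² × 1.95 = 6.171 W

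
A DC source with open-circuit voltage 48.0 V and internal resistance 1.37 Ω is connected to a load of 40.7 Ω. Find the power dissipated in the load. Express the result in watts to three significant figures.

53.0 W

Find the circuit current first, then P = I²R for the load (series elements share I).
I = ε / (r + R) = 48.0 / (1.37 + 40.7) = 1.141 A
P_load = I² R = (1.141)² × 40.7 = 52.98 W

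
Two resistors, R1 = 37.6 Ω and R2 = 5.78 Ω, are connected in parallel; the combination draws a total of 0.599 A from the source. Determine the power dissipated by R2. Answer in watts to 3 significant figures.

1.56 W

Parallel branches share V, not I — compute V via R_eq, then use V²/R for the target branch.
1/R_eq = 1/37.6 + 1/5.78 ⇒ R_eq = 5.010 Ω
V = I_total × R_eq = 0.5990 × 5.010 = 3.001 V
P_R2 = V² / R2 = (3.001)² / 5.78 = 1.558 W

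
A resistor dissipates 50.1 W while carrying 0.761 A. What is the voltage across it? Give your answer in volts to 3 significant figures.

65.8 V

The two known quantities fix the third via V = P / I.
V = 50.1 / 0.7610 = 65.83 V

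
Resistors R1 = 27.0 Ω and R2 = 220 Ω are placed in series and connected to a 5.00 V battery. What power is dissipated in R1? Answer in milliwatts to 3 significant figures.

Since the resistors are in series they all carry the loop current I = V/R_total; the power in any one is I²R.
R_total = 27.0 + 220 = 247.0 Ω
I = V / R_total = 5.00 / 247.0 = 0.02024 A
P_R1 = I² × R1 = (0.02024)² × 27.0 = 0.01106 W

11.1 mW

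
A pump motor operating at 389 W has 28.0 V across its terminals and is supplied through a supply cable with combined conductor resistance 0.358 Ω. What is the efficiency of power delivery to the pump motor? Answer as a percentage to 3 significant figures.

84.9 %

I = P / V = 389 / 28.0 = 13.89 A through the supply cable.
P_line = I² R_line = (13.89)² × 0.358 = 69.10 W
P_source = P_load + P_line = 389.0 + 69.10 = 458.1 W
η = P_load / P_source = 389.0 / 458.1 = 0.8492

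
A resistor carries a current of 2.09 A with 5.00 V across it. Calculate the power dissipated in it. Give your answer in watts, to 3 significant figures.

10.4 W

With V and I both given, power follows immediately from P = V I.
P = 5.00 V × 2.090 A = 10.45 W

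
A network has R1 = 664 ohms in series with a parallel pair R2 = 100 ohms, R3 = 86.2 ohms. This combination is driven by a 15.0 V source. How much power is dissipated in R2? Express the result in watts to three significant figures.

0.00956 W

Replace R2 and R3 with their parallel equivalent so the circuit becomes R1 in series with R_p.
R_p = (100×86.2)/(100+86.2) = 46.29 Ω
R_total = 664 + 46.29 = 710.3 Ω
I = V / R_total = 15.0 / 710.3 = 0.02112 A
Voltage across the parallel pair: V_p = I × R_p = 0.02112 × 46.29 = 0.9776 V
R2 is across V_p, so use P = V²/R for that branch.
P_R2 = (0.9776)² / 100 = 0.009558 W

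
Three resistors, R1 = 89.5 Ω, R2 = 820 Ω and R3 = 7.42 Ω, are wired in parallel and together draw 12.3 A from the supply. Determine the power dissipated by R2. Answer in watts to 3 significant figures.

8.52 W

We need the common branch voltage; get it from I_total × R_eq, then P = V²/R for the branch.
1/R_eq = 1/89.5 + 1/820 + 1/7.42 ⇒ R_eq = 6.795 Ω
V = I_total × R_eq = 12.30 × 6.795 = 83.58 V
P_R2 = V² / R2 = (83.58)² / 820 = 8.519 W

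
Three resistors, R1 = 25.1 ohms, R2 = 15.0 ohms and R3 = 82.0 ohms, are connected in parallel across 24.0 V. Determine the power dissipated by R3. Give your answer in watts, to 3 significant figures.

7.02 W

Every branch has 24.0 V across it, so for R3 the power is simply V²/R.
P_R3 = V² / R3 = (24.0)² / 82.0 Ω = 7.024 W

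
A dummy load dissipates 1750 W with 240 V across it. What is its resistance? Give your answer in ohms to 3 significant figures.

32.9 Ω

Rearranging the power relation for the two known quantities gives R = V² / P.
R = (240)² / 1750 = 32.91 Ω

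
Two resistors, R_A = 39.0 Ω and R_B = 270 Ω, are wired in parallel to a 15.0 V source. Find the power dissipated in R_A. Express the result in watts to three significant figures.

5.77 W

Every branch has 15.0 V across it, so for R_A the power is simply V²/R.
P_R_A = V² / R_A = (15.0)² / 39.0 Ω = 5.769 W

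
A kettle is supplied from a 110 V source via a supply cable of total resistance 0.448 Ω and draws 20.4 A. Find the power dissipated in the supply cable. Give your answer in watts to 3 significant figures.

186 W

The supply cable and load are in series, so the same current flows in both; the loss is I²R_line.
The supply cable carries the full 20.4 A.
P_line = I² R_line = (20.40)² × 0.448 = 186.4 W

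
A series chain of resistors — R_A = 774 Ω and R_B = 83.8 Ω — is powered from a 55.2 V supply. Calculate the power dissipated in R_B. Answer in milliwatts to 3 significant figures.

Series elements share the same current, so find I first, then use P = I²R.
R_total = 774 + 83.8 = 857.8 Ω
I = V / R_total = 55.2 / 857.8 = 0.06435 A
P_R_B = I² × R_B = (0.06435)² × 83.8 = 0.3470 W

347 mW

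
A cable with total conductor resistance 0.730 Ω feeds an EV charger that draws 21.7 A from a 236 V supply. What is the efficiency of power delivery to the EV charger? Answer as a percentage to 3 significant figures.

The cable carries the full 21.7 A.
P_line = I² R_line = (21.70)² × 0.730 = 343.7 W
P_source = V I = 236 × 21.70 = 5121 W; P_load = 4777 W
η = P_load / P_source = 4777 / 5121 = 0.9329

93.3 %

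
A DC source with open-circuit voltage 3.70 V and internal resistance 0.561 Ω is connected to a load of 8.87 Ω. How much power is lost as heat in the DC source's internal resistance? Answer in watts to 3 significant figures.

r is in series with the load, so it carries the full circuit current — the loss in it is I²r.
I = ε / (r + R) = 3.70 / (0.561 + 8.87) = 0.3923 A
P_int = I² r = (0.3923)² × 0.561 = 0.08635 W

0.0863 W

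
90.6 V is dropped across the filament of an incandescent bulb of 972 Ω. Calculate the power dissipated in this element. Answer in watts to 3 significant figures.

8.44 W

Voltage and resistance are given, so P = V²/R is the one-step route.
P = (90.6 V)² / 972 Ω = 8.445 W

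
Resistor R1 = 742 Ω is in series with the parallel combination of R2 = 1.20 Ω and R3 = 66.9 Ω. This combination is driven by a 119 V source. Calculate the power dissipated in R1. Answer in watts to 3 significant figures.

Reduce the parallel pair to R_p first; the network is then a simple series string.
R_p = (1.20×66.9)/(1.20+66.9) = 1.179 Ω
R_total = 742 + 1.179 = 743.2 Ω
I = V / R_total = 119 / 743.2 = 0.1601 A
R1 carries the full series current, so P = I²R.
P_R1 = (0.1601)² × 742 = 19.02 W

19.0 W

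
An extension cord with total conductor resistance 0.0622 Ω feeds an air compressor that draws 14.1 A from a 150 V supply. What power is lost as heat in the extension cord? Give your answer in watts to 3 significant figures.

Only the current and the line resistance are needed for the I²R loss.
The extension cord carries the full 14.1 A.
P_line = I² R_line = (14.10)² × 0.0622 = 12.37 W

12.4 W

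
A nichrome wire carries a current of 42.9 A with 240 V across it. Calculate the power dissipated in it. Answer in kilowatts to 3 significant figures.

10.3 kW

V and I are known directly — P = V I, no intermediate step needed.
P = 240 V × 42.90 A = 10300 W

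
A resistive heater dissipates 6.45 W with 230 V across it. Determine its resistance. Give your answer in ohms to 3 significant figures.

The two known quantities fix the third via R = V² / P.
R = (230)² / 6.45 = 8202 Ω

8200 Ω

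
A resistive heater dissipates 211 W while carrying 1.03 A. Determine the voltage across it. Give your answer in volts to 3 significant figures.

205 V

Inverting the appropriate power form: V = P / I.
V = 211 / 1.030 = 204.9 V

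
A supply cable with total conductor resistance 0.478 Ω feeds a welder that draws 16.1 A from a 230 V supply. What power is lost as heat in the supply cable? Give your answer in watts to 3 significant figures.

The supply cable and load are in series, so the same current flows in both; the loss is I²R_line.
The supply cable carries the full 16.1 A.
P_line = I² R_line = (16.10)² × 0.478 = 123.9 W

124 W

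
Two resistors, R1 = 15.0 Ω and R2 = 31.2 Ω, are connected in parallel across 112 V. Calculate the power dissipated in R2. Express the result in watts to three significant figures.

402 W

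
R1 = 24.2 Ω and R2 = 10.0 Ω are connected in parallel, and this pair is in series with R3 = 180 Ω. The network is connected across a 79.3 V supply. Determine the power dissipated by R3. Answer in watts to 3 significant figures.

First find R_p for the parallel pair, then treat R_p + R3 as a series loop.
R_p = (24.2×10.0)/(24.2+10.0) = 7.076 Ω
R_total = R_p + 180 = 7.076 + 180 = 187.1 Ω
I = V / R_total = 79.3 / 187.1 = 0.4239 A
R3 is the series element, so its power is I²R.
P_R3 = (0.4239)² × 180 = 32.34 W

32.3 W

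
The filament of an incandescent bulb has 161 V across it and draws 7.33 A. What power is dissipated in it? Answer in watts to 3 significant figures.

1180 W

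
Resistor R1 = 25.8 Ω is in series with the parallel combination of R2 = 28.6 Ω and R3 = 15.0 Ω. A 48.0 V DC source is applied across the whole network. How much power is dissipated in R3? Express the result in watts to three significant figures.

11.7 W

Reduce the parallel pair to R_p first; the network is then a simple series string.
R_p = (28.6×15.0)/(28.6+15.0) = 9.839 Ω
R_total = 25.8 + 9.839 = 35.64 Ω
I = V / R_total = 48.0 / 35.64 = 1.347 A
Voltage across the parallel pair: V_p = I × R_p = 1.347 × 9.839 = 13.25 V
R3 sees V_p directly, so P = V_p² / R3.
P_R3 = (13.25)² / 15.0 = 11.71 W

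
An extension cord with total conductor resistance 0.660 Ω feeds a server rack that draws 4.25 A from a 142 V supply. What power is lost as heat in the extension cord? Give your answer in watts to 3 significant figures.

11.9 W

Only the current and the line resistance are needed for the I²R loss.
The extension cord carries the full 4.25 A.
P_line = I² R_line = (4.250)² × 0.660 = 11.92 W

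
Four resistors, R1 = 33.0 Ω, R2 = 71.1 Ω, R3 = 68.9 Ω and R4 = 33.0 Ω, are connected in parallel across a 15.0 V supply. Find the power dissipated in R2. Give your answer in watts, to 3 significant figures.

3.16 W

Each parallel branch sees the full supply voltage, so P = V²/R applies directly to the target branch.
P_R2 = V² / R2 = (15.0)² / 71.1 Ω = 3.165 W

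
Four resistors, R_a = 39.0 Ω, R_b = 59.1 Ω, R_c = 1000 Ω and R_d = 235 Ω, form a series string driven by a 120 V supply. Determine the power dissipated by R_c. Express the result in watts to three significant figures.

8.10 W

In a series string the same current flows through every resistor — find that current, then P = I²R for the one we want.
R_total = 39.0 + 59.1 + 1000 + 235 = 1333 Ω
I = V / R_total = 120 / 1333 = 0.09002 A
P_R_c = I² × R_c = (0.09002)² × 1000 = 8.103 W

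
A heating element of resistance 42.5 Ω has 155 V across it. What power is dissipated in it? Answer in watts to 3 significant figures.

We know the drop across the element and its resistance — P = V²/R, one step.
P = (155 V)² / 42.5 Ω = 565.3 W

565 W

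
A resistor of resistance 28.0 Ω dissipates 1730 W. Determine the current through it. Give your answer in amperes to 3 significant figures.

The two known quantities fix the third via I = √(P / R).
I = √(1730 / 28.0) = 7.860 A

7.86 A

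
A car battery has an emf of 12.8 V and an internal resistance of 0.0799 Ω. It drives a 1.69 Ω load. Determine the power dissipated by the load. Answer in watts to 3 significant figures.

88.4 W

Find the circuit current first, then P = I²R for the load (series elements share I).
I = ε / (r + R) = 12.8 / (0.0799 + 1.69) = 7.232 A
P_load = I² R = (7.232)² × 1.69 = 88.39 W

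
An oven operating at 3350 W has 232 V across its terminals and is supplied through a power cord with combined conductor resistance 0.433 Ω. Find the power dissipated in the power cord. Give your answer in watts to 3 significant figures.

The power cord and load are in series, so the same current flows in both; the loss is I²R_line.
I = P / V = 3350 / 232 = 14.44 A through the power cord.
P_line = I² R_line = (14.44)² × 0.433 = 90.28 W

90.3 W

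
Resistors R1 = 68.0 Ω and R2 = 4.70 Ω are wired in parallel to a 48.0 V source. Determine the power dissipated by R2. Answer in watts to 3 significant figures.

490 W

The supply voltage appears across each parallel branch — just use P = V²/R2.
P_R2 = V² / R2 = (48.0)² / 4.70 Ω = 490.2 W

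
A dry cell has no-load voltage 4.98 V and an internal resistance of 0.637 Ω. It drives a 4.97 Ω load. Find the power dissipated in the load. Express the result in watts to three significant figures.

The internal resistance and the load are in series, so the same I flows through both; get I from ε/(r+R), then I²R for the load.
I = ε / (r + R) = 4.98 / (0.637 + 4.97) = 0.8882 A
P_load = I² R = (0.8882)² × 4.97 = 3.921 W

3.92 W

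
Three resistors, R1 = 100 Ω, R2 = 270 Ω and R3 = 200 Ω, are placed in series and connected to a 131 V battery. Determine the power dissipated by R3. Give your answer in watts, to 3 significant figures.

In a series string the same current flows through every resistor — find that current, then P = I²R for the one we want.
R_total = 100 + 270 + 200 = 570.0 Ω
I = V / R_total = 131 / 570.0 = 0.2298 A
P_R3 = I² × R3 = (0.2298)² × 200 = 10.56 W

10.6 W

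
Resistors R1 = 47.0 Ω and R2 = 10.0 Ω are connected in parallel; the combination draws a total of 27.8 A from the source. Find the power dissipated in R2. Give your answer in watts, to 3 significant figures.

Parallel branches share V, not I — compute V via R_eq, then use V²/R for the target branch.
1/R_eq = 1/47.0 + 1/10.0 ⇒ R_eq = 8.246 Ω
V = I_total × R_eq = 27.80 × 8.246 = 229.2 V
P_R2 = V² / R2 = (229.2)² / 10.0 = 5255 W

5250 W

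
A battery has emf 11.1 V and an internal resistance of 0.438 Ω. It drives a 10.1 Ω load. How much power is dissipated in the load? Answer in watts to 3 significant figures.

With r and R in series, I = ε/(r+R); the load dissipates I²R.
I = ε / (r + R) = 11.1 / (0.438 + 10.1) = 1.053 A
P_load = I² R = (1.053)² × 10.1 = 11.21 W

11.2 W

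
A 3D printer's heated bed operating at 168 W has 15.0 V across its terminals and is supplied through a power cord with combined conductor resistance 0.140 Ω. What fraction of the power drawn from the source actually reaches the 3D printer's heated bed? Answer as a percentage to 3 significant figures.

90.5 %

I = P / V = 168 / 15.0 = 11.20 A through the power cord.
P_line = I² R_line = (11.20)² × 0.140 = 17.56 W
P_source = P_load + P_line = 168.0 + 17.56 = 185.6 W
η = P_load / P_source = 168.0 / 185.6 = 0.9054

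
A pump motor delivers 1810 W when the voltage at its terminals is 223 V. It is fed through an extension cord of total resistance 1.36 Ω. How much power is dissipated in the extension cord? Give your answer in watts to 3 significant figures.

Line loss is just I²R for the cable — we know both I and R_line directly.
I = P / V = 1810 / 223 = 8.117 A through the extension cord.
P_line = I² R_line = (8.117)² × 1.36 = 89.60 W

89.6 W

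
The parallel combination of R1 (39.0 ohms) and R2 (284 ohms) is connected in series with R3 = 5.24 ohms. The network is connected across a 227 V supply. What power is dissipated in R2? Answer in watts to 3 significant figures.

Collapse the R1‖R2 pair into one equivalent R_p; then R_p and R3 form a series string.
R_p = (39.0×284)/(39.0+284) = 34.29 Ω
R_total = R_p + 5.24 = 34.29 + 5.24 = 39.53 Ω
I = V / R_total = 227 / 39.53 = 5.742 A
Voltage across the parallel pair: V_p = I × R_p = 5.742 × 34.29 = 196.9 V
Use P = V²/R for R2 with V = V_p.
P_R2 = (196.9)² / 284 = 136.5 W

137 W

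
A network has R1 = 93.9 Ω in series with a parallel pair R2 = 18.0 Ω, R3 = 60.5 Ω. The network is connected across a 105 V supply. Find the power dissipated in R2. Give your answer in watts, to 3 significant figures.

First combine the parallel branches into one equivalent R_p, then R1 + R_p is a series pair.
R_p = (18.0×60.5)/(18.0+60.5) = 13.87 Ω
R_total = 93.9 + 13.87 = 107.8 Ω
I = V / R_total = 105 / 107.8 = 0.9743 A
Voltage across the parallel pair: V_p = I × R_p = 0.9743 × 13.87 = 13.52 V
R2 sees V_p directly, so P = V_p² / R2.
P_R2 = (13.52)² / 18.0 = 10.15 W

10.1 W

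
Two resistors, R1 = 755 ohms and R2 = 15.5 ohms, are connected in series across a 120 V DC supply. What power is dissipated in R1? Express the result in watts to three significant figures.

18.3 W

The current is common to all series resistors; compute it, then apply P = I²R for the target.
R_total = 755 + 15.5 = 770.5 Ω
I = V / R_total = 120 / 770.5 = 0.1557 A
P_R1 = I² × R1 = (0.1557)² × 755 = 18.31 W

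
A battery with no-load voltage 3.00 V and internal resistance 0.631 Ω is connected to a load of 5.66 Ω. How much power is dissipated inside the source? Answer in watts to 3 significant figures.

0.143 W

r is in series with the load, so it carries the full circuit current — the loss in it is I²r.
I = ε / (r + R) = 3.00 / (0.631 + 5.66) = 0.4769 A
P_int = I² r = (0.4769)² × 0.631 = 0.1435 W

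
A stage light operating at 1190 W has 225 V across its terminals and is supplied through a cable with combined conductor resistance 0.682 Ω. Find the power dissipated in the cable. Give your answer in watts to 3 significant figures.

19.1 W

Line loss is just I²R for the cable — we know both I and R_line directly.
I = P / V = 1190 / 225 = 5.289 A through the cable.
P_line = I² R_line = (5.289)² × 0.682 = 19.08 W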